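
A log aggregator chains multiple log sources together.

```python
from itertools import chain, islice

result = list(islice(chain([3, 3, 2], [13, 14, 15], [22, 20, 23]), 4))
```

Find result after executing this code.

Step 1: chain([3, 3, 2], [13, 14, 15], [22, 20, 23]) = [3, 3, 2, 13, 14, 15, 22, 20, 23].
Step 2: islice takes first 4 elements: [3, 3, 2, 13].
Therefore result = [3, 3, 2, 13].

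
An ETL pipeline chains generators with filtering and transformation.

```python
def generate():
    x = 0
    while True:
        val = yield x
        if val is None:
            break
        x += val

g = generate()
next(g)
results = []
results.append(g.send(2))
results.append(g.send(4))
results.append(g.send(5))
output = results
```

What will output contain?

Step 1: next(g) -> yield 0.
Step 2: send(2) -> x = 2, yield 2.
Step 3: send(4) -> x = 6, yield 6.
Step 4: send(5) -> x = 11, yield 11.
Therefore output = [2, 6, 11].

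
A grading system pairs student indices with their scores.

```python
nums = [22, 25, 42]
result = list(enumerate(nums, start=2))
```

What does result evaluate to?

Step 1: enumerate with start=2:
  (2, 22)
  (3, 25)
  (4, 42)
Therefore result = [(2, 22), (3, 25), (4, 42)].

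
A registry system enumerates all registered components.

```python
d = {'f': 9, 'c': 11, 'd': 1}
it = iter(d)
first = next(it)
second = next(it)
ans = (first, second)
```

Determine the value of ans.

Step 1: iter(d) iterates over keys: ['f', 'c', 'd'].
Step 2: first = next(it) = 'f', second = next(it) = 'c'.
Therefore ans = ('f', 'c').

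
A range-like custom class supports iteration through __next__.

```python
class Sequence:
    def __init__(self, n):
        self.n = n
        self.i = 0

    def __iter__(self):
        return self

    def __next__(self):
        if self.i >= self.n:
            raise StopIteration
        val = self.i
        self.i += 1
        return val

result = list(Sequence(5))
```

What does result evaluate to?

Step 1: Sequence(5) creates an iterator counting 0 to 4.
Step 2: list() consumes all values: [0, 1, 2, 3, 4].
Therefore result = [0, 1, 2, 3, 4].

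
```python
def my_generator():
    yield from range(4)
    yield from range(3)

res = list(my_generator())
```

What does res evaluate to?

Step 1: Trace yields in order:
  yield 0
  yield 1
  yield 2
  yield 3
  yield 0
  yield 1
  yield 2
Therefore res = [0, 1, 2, 3, 0, 1, 2].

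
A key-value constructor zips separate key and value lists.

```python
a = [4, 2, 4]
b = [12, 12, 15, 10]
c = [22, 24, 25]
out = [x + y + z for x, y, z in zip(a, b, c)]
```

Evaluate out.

Step 1: zip three lists (truncates to shortest, len=3):
  4 + 12 + 22 = 38
  2 + 12 + 24 = 38
  4 + 15 + 25 = 44
Therefore out = [38, 38, 44].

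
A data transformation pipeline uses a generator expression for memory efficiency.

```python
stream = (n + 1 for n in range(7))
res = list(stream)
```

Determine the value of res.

Step 1: For each n in range(7), compute n+1:
  n=0: 0+1 = 1
  n=1: 1+1 = 2
  n=2: 2+1 = 3
  n=3: 3+1 = 4
  n=4: 4+1 = 5
  n=5: 5+1 = 6
  n=6: 6+1 = 7
Therefore res = [1, 2, 3, 4, 5, 6, 7].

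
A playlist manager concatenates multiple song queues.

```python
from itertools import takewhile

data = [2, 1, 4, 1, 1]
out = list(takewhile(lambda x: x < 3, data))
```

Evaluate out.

Step 1: takewhile stops at first element >= 3:
  2 < 3: take
  1 < 3: take
  4 >= 3: stop
Therefore out = [2, 1].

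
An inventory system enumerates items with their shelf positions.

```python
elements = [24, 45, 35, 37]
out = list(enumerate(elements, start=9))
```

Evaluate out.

Step 1: enumerate with start=9:
  (9, 24)
  (10, 45)
  (11, 35)
  (12, 37)
Therefore out = [(9, 24), (10, 45), (11, 35), (12, 37)].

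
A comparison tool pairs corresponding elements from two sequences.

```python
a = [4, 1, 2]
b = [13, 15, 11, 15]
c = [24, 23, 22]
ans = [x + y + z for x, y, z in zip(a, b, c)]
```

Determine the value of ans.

Step 1: zip three lists (truncates to shortest, len=3):
  4 + 13 + 24 = 41
  1 + 15 + 23 = 39
  2 + 11 + 22 = 35
Therefore ans = [41, 39, 35].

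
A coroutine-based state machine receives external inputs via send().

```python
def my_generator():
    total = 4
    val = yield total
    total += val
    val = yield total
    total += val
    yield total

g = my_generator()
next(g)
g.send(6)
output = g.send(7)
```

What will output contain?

Step 1: next() -> yield total=4.
Step 2: send(6) -> val=6, total = 4+6 = 10, yield 10.
Step 3: send(7) -> val=7, total = 10+7 = 17, yield 17.
Therefore output = 17.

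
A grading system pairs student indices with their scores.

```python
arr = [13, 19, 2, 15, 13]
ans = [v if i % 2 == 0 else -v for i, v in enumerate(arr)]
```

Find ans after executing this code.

Step 1: For each (i, v), keep v if i is even, negate if odd:
  i=0 (even): keep 13
  i=1 (odd): negate to -19
  i=2 (even): keep 2
  i=3 (odd): negate to -15
  i=4 (even): keep 13
Therefore ans = [13, -19, 2, -15, 13].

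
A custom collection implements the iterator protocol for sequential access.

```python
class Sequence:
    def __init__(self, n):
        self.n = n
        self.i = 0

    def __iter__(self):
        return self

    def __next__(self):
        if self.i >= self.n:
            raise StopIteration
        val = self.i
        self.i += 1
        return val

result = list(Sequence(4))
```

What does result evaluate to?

Step 1: Sequence(4) creates an iterator counting 0 to 3.
Step 2: list() consumes all values: [0, 1, 2, 3].
Therefore result = [0, 1, 2, 3].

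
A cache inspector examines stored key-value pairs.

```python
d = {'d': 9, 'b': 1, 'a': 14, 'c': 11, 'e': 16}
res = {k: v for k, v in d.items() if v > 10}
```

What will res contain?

Step 1: Filter items where value > 10:
  'd': 9 <= 10: removed
  'b': 1 <= 10: removed
  'a': 14 > 10: kept
  'c': 11 > 10: kept
  'e': 16 > 10: kept
Therefore res = {'a': 14, 'c': 11, 'e': 16}.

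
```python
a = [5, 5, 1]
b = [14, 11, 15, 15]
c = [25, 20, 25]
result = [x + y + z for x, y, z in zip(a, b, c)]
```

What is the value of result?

Step 1: zip three lists (truncates to shortest, len=3):
  5 + 14 + 25 = 44
  5 + 11 + 20 = 36
  1 + 15 + 25 = 41
Therefore result = [44, 36, 41].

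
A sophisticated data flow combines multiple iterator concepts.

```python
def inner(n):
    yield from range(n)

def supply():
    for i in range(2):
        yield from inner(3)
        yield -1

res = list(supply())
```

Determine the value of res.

Step 1: For each i in range(2):
  i=0: yield from inner(3) -> [0, 1, 2], then yield -1
  i=1: yield from inner(3) -> [0, 1, 2], then yield -1
Therefore res = [0, 1, 2, -1, 0, 1, 2, -1].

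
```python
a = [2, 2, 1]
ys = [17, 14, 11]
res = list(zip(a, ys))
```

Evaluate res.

Step 1: zip pairs elements at same index:
  Index 0: (2, 17)
  Index 1: (2, 14)
  Index 2: (1, 11)
Therefore res = [(2, 17), (2, 14), (1, 11)].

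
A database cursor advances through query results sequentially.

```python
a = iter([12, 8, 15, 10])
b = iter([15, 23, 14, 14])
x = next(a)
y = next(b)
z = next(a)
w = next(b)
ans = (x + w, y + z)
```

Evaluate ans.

Step 1: a iterates [12, 8, 15, 10], b iterates [15, 23, 14, 14].
Step 2: x = next(a) = 12, y = next(b) = 15.
Step 3: z = next(a) = 8, w = next(b) = 23.
Step 4: ans = (12 + 23, 15 + 8) = (35, 23).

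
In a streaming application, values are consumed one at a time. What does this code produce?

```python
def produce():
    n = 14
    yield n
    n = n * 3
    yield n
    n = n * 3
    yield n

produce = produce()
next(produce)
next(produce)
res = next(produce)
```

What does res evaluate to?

Step 1: Trace through generator execution:
  Yield 1: n starts at 14, yield 14
  Yield 2: n = 14 * 3 = 42, yield 42
  Yield 3: n = 42 * 3 = 126, yield 126
Step 2: First next() gets 14, second next() gets the second value, third next() yields 126.
Therefore res = 126.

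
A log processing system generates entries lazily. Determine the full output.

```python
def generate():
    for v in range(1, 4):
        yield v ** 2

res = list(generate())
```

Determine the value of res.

Step 1: For each v in range(1, 4), yield v**2:
  v=1: yield 1**2 = 1
  v=2: yield 2**2 = 4
  v=3: yield 3**2 = 9
Therefore res = [1, 4, 9].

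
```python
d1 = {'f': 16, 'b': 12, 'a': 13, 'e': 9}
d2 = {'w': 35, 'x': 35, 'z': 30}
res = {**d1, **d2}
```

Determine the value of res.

Step 1: Merge d1 and d2 (d2 values override on key conflicts).
Step 2: d1 has keys ['f', 'b', 'a', 'e'], d2 has keys ['w', 'x', 'z'].
Therefore res = {'f': 16, 'b': 12, 'a': 13, 'e': 9, 'w': 35, 'x': 35, 'z': 30}.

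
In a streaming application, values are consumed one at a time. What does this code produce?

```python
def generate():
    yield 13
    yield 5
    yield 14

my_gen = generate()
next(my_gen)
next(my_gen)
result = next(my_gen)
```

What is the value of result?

Step 1: generate() creates a generator.
Step 2: next(my_gen) yields 13 (consumed and discarded).
Step 3: next(my_gen) yields 5 (consumed and discarded).
Step 4: next(my_gen) yields 14, assigned to result.
Therefore result = 14.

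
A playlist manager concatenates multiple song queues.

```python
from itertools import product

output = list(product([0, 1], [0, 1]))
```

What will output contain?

Step 1: product([0, 1], [0, 1]) gives all pairs:
  (0, 0)
  (0, 1)
  (1, 0)
  (1, 1)
Therefore output = [(0, 0), (0, 1), (1, 0), (1, 1)].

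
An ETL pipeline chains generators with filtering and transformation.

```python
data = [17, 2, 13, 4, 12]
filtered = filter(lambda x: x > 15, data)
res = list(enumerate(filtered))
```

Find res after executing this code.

Step 1: Filter [17, 2, 13, 4, 12] for > 15: [17].
Step 2: enumerate re-indexes from 0: [(0, 17)].
Therefore res = [(0, 17)].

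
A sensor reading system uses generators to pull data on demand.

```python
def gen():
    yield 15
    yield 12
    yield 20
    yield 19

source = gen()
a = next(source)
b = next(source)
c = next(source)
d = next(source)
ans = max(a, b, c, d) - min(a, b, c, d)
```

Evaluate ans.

Step 1: Create generator and consume all values:
  a = next(source) = 15
  b = next(source) = 12
  c = next(source) = 20
  d = next(source) = 19
Step 2: max = 20, min = 12, ans = 20 - 12 = 8.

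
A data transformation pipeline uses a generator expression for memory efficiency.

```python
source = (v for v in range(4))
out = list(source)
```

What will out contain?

Step 1: Generator expression iterates range(4): [0, 1, 2, 3].
Step 2: list() collects all values.
Therefore out = [0, 1, 2, 3].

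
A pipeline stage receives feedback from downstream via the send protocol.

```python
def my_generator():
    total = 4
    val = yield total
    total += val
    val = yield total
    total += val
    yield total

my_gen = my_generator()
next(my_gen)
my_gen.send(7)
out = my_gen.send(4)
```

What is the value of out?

Step 1: next() -> yield total=4.
Step 2: send(7) -> val=7, total = 4+7 = 11, yield 11.
Step 3: send(4) -> val=4, total = 11+4 = 15, yield 15.
Therefore out = 15.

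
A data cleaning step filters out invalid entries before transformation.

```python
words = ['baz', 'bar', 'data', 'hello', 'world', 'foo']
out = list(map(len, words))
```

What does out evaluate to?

Step 1: Map len() to each word:
  'baz' -> 3
  'bar' -> 3
  'data' -> 4
  'hello' -> 5
  'world' -> 5
  'foo' -> 3
Therefore out = [3, 3, 4, 5, 5, 3].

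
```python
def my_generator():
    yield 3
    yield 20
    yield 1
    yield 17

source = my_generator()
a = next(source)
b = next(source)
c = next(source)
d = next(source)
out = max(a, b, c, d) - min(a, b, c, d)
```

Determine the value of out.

Step 1: Create generator and consume all values:
  a = next(source) = 3
  b = next(source) = 20
  c = next(source) = 1
  d = next(source) = 17
Step 2: max = 20, min = 1, out = 20 - 1 = 19.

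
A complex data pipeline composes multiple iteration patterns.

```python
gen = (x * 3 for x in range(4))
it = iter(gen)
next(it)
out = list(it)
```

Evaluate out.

Step 1: Generator produces [0, 3, 6, 9].
Step 2: next(it) consumes first element (0).
Step 3: list(it) collects remaining: [3, 6, 9].
Therefore out = [3, 6, 9].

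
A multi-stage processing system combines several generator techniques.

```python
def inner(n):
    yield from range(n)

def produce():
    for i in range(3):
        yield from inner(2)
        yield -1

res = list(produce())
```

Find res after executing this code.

Step 1: For each i in range(3):
  i=0: yield from inner(2) -> [0, 1], then yield -1
  i=1: yield from inner(2) -> [0, 1], then yield -1
  i=2: yield from inner(2) -> [0, 1], then yield -1
Therefore res = [0, 1, -1, 0, 1, -1, 0, 1, -1].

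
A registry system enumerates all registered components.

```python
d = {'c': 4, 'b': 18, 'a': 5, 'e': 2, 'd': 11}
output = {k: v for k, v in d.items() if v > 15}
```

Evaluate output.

Step 1: Filter items where value > 15:
  'c': 4 <= 15: removed
  'b': 18 > 15: kept
  'a': 5 <= 15: removed
  'e': 2 <= 15: removed
  'd': 11 <= 15: removed
Therefore output = {'b': 18}.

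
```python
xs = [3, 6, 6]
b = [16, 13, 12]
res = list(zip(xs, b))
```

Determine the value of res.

Step 1: zip pairs elements at same index:
  Index 0: (3, 16)
  Index 1: (6, 13)
  Index 2: (6, 12)
Therefore res = [(3, 16), (6, 13), (6, 12)].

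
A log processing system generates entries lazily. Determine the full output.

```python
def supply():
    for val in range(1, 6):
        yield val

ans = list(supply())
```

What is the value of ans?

Step 1: The generator yields each value from range(1, 6).
Step 2: list() consumes all yields: [1, 2, 3, 4, 5].
Therefore ans = [1, 2, 3, 4, 5].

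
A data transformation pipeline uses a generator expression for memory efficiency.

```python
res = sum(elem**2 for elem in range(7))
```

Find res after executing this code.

Step 1: Compute elem**2 for each elem in range(7):
  elem=0: 0**2 = 0
  elem=1: 1**2 = 1
  elem=2: 2**2 = 4
  elem=3: 3**2 = 9
  elem=4: 4**2 = 16
  elem=5: 5**2 = 25
  elem=6: 6**2 = 36
Step 2: sum = 0 + 1 + 4 + 9 + 16 + 25 + 36 = 91.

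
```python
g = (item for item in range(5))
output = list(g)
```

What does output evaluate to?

Step 1: Generator expression iterates range(5): [0, 1, 2, 3, 4].
Step 2: list() collects all values.
Therefore output = [0, 1, 2, 3, 4].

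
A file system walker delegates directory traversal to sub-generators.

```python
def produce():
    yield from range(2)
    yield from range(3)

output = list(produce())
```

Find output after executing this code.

Step 1: Trace yields in order:
  yield 0
  yield 1
  yield 0
  yield 1
  yield 2
Therefore output = [0, 1, 0, 1, 2].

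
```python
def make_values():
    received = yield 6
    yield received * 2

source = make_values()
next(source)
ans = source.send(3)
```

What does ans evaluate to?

Step 1: next(source) advances to first yield, producing 6.
Step 2: send(3) resumes, received = 3.
Step 3: yield received * 2 = 3 * 2 = 6.
Therefore ans = 6.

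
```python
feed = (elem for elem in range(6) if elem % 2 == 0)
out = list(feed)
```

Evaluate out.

Step 1: Filter range(6) keeping only even values:
  elem=0: even, included
  elem=1: odd, excluded
  elem=2: even, included
  elem=3: odd, excluded
  elem=4: even, included
  elem=5: odd, excluded
Therefore out = [0, 2, 4].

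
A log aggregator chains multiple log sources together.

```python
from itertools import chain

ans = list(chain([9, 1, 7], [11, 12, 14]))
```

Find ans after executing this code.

Step 1: chain() concatenates iterables: [9, 1, 7] + [11, 12, 14].
Therefore ans = [9, 1, 7, 11, 12, 14].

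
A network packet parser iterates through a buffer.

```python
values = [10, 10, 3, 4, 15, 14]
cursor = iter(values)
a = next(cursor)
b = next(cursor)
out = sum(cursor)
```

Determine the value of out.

Step 1: Create iterator over [10, 10, 3, 4, 15, 14].
Step 2: a = next() = 10, b = next() = 10.
Step 3: sum() of remaining [3, 4, 15, 14] = 36.
Therefore out = 36.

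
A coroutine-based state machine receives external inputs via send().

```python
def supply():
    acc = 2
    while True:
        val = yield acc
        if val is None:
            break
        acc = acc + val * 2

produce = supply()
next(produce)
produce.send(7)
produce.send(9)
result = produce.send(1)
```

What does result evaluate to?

Step 1: next() -> yield acc=2.
Step 2: send(7) -> val=7, acc = 2 + 7*2 = 16, yield 16.
Step 3: send(9) -> val=9, acc = 16 + 9*2 = 34, yield 34.
Step 4: send(1) -> val=1, acc = 34 + 1*2 = 36, yield 36.
Therefore result = 36.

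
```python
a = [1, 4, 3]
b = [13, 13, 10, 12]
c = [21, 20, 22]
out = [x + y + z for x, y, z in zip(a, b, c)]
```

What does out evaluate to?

Step 1: zip three lists (truncates to shortest, len=3):
  1 + 13 + 21 = 35
  4 + 13 + 20 = 37
  3 + 10 + 22 = 35
Therefore out = [35, 37, 35].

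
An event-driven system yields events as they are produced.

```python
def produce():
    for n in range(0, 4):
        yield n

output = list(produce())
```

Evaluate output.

Step 1: The generator yields each value from range(0, 4).
Step 2: list() consumes all yields: [0, 1, 2, 3].
Therefore output = [0, 1, 2, 3].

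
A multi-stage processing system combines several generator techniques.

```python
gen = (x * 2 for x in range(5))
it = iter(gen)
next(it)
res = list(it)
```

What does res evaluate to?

Step 1: Generator produces [0, 2, 4, 6, 8].
Step 2: next(it) consumes first element (0).
Step 3: list(it) collects remaining: [2, 4, 6, 8].
Therefore res = [2, 4, 6, 8].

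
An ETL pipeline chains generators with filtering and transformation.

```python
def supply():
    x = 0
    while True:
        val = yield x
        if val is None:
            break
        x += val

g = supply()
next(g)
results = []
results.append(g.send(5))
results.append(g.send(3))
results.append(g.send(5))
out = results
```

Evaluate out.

Step 1: next(g) -> yield 0.
Step 2: send(5) -> x = 5, yield 5.
Step 3: send(3) -> x = 8, yield 8.
Step 4: send(5) -> x = 13, yield 13.
Therefore out = [5, 8, 13].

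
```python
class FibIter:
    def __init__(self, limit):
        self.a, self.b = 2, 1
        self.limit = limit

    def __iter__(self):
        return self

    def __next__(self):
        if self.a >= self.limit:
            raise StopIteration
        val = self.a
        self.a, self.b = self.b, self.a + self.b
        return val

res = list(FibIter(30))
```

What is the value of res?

Step 1: Fibonacci-like sequence (a=2, b=1) until >= 30:
  Yield 2, then a,b = 1,3
  Yield 1, then a,b = 3,4
  Yield 3, then a,b = 4,7
  Yield 4, then a,b = 7,11
  Yield 7, then a,b = 11,18
  Yield 11, then a,b = 18,29
  Yield 18, then a,b = 29,47
  Yield 29, then a,b = 47,76
Step 2: 47 >= 30, stop.
Therefore res = [2, 1, 3, 4, 7, 11, 18, 29].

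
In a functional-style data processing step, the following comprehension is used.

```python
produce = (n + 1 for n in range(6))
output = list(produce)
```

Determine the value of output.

Step 1: For each n in range(6), compute n+1:
  n=0: 0+1 = 1
  n=1: 1+1 = 2
  n=2: 2+1 = 3
  n=3: 3+1 = 4
  n=4: 4+1 = 5
  n=5: 5+1 = 6
Therefore output = [1, 2, 3, 4, 5, 6].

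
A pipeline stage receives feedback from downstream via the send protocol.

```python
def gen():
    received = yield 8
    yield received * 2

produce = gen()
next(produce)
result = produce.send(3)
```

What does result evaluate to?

Step 1: next(produce) advances to first yield, producing 8.
Step 2: send(3) resumes, received = 3.
Step 3: yield received * 2 = 3 * 2 = 6.
Therefore result = 6.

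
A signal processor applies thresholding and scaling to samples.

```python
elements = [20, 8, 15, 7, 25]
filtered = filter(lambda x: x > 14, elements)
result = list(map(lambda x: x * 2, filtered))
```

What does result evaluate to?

Step 1: Filter elements for elements > 14:
  20: kept
  8: removed
  15: kept
  7: removed
  25: kept
Step 2: Map x * 2 on filtered [20, 15, 25]:
  20 -> 40
  15 -> 30
  25 -> 50
Therefore result = [40, 30, 50].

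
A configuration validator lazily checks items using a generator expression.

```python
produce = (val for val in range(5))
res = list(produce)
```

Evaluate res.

Step 1: Generator expression iterates range(5): [0, 1, 2, 3, 4].
Step 2: list() collects all values.
Therefore res = [0, 1, 2, 3, 4].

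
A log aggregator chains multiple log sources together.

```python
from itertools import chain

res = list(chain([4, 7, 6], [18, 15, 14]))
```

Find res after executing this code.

Step 1: chain() concatenates iterables: [4, 7, 6] + [18, 15, 14].
Therefore res = [4, 7, 6, 18, 15, 14].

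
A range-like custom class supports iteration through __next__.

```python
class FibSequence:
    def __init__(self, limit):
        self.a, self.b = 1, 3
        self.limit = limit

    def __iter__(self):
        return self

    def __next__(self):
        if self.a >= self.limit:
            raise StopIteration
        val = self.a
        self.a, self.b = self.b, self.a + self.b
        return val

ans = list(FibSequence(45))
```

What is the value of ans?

Step 1: Fibonacci-like sequence (a=1, b=3) until >= 45:
  Yield 1, then a,b = 3,4
  Yield 3, then a,b = 4,7
  Yield 4, then a,b = 7,11
  Yield 7, then a,b = 11,18
  Yield 11, then a,b = 18,29
  Yield 18, then a,b = 29,47
  Yield 29, then a,b = 47,76
Step 2: 47 >= 45, stop.
Therefore ans = [1, 3, 4, 7, 11, 18, 29].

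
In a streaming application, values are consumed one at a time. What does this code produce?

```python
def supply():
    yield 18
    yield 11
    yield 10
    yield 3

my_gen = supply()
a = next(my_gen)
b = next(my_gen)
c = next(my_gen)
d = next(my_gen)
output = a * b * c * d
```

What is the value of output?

Step 1: Create generator and consume all values:
  a = next(my_gen) = 18
  b = next(my_gen) = 11
  c = next(my_gen) = 10
  d = next(my_gen) = 3
Step 2: output = 18 * 11 * 10 * 3 = 5940.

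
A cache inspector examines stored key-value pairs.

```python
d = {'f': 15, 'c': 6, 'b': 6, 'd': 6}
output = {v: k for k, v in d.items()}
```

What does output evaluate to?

Step 1: Invert dict (swap keys and values):
  'f': 15 -> 15: 'f'
  'c': 6 -> 6: 'c'
  'b': 6 -> 6: 'b'
  'd': 6 -> 6: 'd'
Therefore output = {15: 'f', 6: 'd'}.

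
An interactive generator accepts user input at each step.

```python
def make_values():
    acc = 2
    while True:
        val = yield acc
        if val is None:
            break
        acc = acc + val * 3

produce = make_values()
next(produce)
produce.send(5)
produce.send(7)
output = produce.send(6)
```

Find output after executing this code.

Step 1: next() -> yield acc=2.
Step 2: send(5) -> val=5, acc = 2 + 5*3 = 17, yield 17.
Step 3: send(7) -> val=7, acc = 17 + 7*3 = 38, yield 38.
Step 4: send(6) -> val=6, acc = 38 + 6*3 = 56, yield 56.
Therefore output = 56.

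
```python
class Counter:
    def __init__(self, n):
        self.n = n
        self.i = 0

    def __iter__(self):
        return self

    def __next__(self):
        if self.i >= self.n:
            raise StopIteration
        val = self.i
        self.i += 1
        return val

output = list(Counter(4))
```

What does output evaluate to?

Step 1: Counter(4) creates an iterator counting 0 to 3.
Step 2: list() consumes all values: [0, 1, 2, 3].
Therefore output = [0, 1, 2, 3].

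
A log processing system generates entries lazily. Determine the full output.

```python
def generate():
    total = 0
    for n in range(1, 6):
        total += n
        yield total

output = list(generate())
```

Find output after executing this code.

Step 1: Generator accumulates running sum:
  n=1: total = 1, yield 1
  n=2: total = 3, yield 3
  n=3: total = 6, yield 6
  n=4: total = 10, yield 10
  n=5: total = 15, yield 15
Therefore output = [1, 3, 6, 10, 15].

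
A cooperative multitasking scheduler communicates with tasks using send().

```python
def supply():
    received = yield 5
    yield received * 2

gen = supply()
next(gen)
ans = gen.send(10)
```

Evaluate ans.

Step 1: next(gen) advances to first yield, producing 5.
Step 2: send(10) resumes, received = 10.
Step 3: yield received * 2 = 10 * 2 = 20.
Therefore ans = 20.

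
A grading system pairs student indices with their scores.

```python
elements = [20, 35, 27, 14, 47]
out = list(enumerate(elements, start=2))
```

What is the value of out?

Step 1: enumerate with start=2:
  (2, 20)
  (3, 35)
  (4, 27)
  (5, 14)
  (6, 47)
Therefore out = [(2, 20), (3, 35), (4, 27), (5, 14), (6, 47)].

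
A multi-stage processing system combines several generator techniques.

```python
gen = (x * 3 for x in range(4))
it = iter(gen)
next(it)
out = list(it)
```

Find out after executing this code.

Step 1: Generator produces [0, 3, 6, 9].
Step 2: next(it) consumes first element (0).
Step 3: list(it) collects remaining: [3, 6, 9].
Therefore out = [3, 6, 9].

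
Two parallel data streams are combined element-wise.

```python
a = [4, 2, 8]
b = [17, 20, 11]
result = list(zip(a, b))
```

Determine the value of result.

Step 1: zip pairs elements at same index:
  Index 0: (4, 17)
  Index 1: (2, 20)
  Index 2: (8, 11)
Therefore result = [(4, 17), (2, 20), (8, 11)].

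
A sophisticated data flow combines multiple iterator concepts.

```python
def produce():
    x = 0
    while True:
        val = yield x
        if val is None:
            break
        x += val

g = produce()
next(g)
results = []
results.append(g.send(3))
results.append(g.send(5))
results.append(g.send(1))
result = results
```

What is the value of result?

Step 1: next(g) -> yield 0.
Step 2: send(3) -> x = 3, yield 3.
Step 3: send(5) -> x = 8, yield 8.
Step 4: send(1) -> x = 9, yield 9.
Therefore result = [3, 8, 9].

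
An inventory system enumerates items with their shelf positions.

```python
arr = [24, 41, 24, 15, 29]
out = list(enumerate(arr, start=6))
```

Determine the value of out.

Step 1: enumerate with start=6:
  (6, 24)
  (7, 41)
  (8, 24)
  (9, 15)
  (10, 29)
Therefore out = [(6, 24), (7, 41), (8, 24), (9, 15), (10, 29)].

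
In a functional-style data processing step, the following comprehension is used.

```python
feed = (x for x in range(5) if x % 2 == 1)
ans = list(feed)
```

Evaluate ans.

Step 1: Filter range(5) keeping only odd values:
  x=0: even, excluded
  x=1: odd, included
  x=2: even, excluded
  x=3: odd, included
  x=4: even, excluded
Therefore ans = [1, 3].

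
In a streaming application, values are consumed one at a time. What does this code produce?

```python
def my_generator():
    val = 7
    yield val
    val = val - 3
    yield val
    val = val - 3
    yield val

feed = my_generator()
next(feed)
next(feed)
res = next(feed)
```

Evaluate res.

Step 1: Trace through generator execution:
  Yield 1: val starts at 7, yield 7
  Yield 2: val = 7 - 3 = 4, yield 4
  Yield 3: val = 4 - 3 = 1, yield 1
Step 2: First next() gets 7, second next() gets the second value, third next() yields 1.
Therefore res = 1.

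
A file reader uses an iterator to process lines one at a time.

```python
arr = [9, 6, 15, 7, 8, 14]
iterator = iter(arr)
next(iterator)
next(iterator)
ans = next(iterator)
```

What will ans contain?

Step 1: Create iterator over [9, 6, 15, 7, 8, 14].
Step 2: next() consumes 9.
Step 3: next() consumes 6.
Step 4: next() returns 15.
Therefore ans = 15.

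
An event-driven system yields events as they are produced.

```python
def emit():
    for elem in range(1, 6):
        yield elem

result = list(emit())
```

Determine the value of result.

Step 1: The generator yields each value from range(1, 6).
Step 2: list() consumes all yields: [1, 2, 3, 4, 5].
Therefore result = [1, 2, 3, 4, 5].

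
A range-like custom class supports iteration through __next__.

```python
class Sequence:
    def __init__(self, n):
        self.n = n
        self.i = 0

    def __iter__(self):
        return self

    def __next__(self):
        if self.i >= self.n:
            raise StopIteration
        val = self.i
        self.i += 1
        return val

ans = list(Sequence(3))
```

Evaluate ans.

Step 1: Sequence(3) creates an iterator counting 0 to 2.
Step 2: list() consumes all values: [0, 1, 2].
Therefore ans = [0, 1, 2].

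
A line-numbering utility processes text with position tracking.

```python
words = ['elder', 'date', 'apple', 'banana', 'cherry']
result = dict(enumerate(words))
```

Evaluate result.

Step 1: enumerate pairs indices with words:
  0 -> 'elder'
  1 -> 'date'
  2 -> 'apple'
  3 -> 'banana'
  4 -> 'cherry'
Therefore result = {0: 'elder', 1: 'date', 2: 'apple', 3: 'banana', 4: 'cherry'}.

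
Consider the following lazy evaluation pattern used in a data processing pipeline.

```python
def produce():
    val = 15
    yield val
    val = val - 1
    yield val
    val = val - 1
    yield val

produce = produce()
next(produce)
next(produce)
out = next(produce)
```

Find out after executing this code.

Step 1: Trace through generator execution:
  Yield 1: val starts at 15, yield 15
  Yield 2: val = 15 - 1 = 14, yield 14
  Yield 3: val = 14 - 1 = 13, yield 13
Step 2: First next() gets 15, second next() gets the second value, third next() yields 13.
Therefore out = 13.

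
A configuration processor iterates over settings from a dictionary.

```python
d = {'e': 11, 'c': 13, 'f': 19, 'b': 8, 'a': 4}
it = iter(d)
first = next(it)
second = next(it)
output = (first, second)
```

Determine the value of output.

Step 1: iter(d) iterates over keys: ['e', 'c', 'f', 'b', 'a'].
Step 2: first = next(it) = 'e', second = next(it) = 'c'.
Therefore output = ('e', 'c').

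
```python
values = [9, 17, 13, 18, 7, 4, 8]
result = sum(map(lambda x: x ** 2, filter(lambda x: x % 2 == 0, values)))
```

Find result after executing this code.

Step 1: Filter even numbers from [9, 17, 13, 18, 7, 4, 8]: [18, 4, 8]
Step 2: Square each: [324, 16, 64]
Step 3: Sum = 404.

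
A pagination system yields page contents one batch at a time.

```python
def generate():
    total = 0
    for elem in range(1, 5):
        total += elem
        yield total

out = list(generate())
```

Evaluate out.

Step 1: Generator accumulates running sum:
  elem=1: total = 1, yield 1
  elem=2: total = 3, yield 3
  elem=3: total = 6, yield 6
  elem=4: total = 10, yield 10
Therefore out = [1, 3, 6, 10].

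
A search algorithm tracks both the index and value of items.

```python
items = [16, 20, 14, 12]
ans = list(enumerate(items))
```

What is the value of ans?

Step 1: enumerate pairs each element with its index:
  (0, 16)
  (1, 20)
  (2, 14)
  (3, 12)
Therefore ans = [(0, 16), (1, 20), (2, 14), (3, 12)].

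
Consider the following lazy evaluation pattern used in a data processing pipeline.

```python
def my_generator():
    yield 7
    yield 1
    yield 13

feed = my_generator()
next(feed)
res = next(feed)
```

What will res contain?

Step 1: my_generator() creates a generator.
Step 2: next(feed) yields 7 (consumed and discarded).
Step 3: next(feed) yields 1, assigned to res.
Therefore res = 1.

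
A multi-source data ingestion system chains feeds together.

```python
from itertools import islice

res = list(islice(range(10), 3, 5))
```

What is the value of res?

Step 1: islice(range(10), 3, 5) takes elements at indices [3, 5).
Step 2: Elements: [3, 4].
Therefore res = [3, 4].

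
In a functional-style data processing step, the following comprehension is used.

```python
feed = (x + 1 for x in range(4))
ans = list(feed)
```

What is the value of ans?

Step 1: For each x in range(4), compute x+1:
  x=0: 0+1 = 1
  x=1: 1+1 = 2
  x=2: 2+1 = 3
  x=3: 3+1 = 4
Therefore ans = [1, 2, 3, 4].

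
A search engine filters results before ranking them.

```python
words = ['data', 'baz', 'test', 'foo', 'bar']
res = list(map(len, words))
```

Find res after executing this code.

Step 1: Map len() to each word:
  'data' -> 4
  'baz' -> 3
  'test' -> 4
  'foo' -> 3
  'bar' -> 3
Therefore res = [4, 3, 4, 3, 3].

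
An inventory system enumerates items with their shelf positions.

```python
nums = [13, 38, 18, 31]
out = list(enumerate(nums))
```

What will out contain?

Step 1: enumerate pairs each element with its index:
  (0, 13)
  (1, 38)
  (2, 18)
  (3, 31)
Therefore out = [(0, 13), (1, 38), (2, 18), (3, 31)].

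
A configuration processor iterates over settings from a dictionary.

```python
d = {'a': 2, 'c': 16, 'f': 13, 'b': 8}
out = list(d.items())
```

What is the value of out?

Step 1: d.items() returns (key, value) pairs in insertion order.
Therefore out = [('a', 2), ('c', 16), ('f', 13), ('b', 8)].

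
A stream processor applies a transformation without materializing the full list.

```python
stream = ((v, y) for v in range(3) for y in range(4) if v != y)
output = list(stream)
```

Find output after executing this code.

Step 1: Nested generator over range(3) x range(4) where v != y:
  (0, 0): excluded (v == y)
  (0, 1): included
  (0, 2): included
  (0, 3): included
  (1, 0): included
  (1, 1): excluded (v == y)
  (1, 2): included
  (1, 3): included
  (2, 0): included
  (2, 1): included
  (2, 2): excluded (v == y)
  (2, 3): included
Therefore output = [(0, 1), (0, 2), (0, 3), (1, 0), (1, 2), (1, 3), (2, 0), (2, 1), (2, 3)].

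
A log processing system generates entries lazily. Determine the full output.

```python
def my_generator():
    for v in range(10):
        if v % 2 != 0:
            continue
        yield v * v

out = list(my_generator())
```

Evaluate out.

Step 1: Only yield v**2 when v is divisible by 2:
  v=0: 0 % 2 == 0, yield 0**2 = 0
  v=2: 2 % 2 == 0, yield 2**2 = 4
  v=4: 4 % 2 == 0, yield 4**2 = 16
  v=6: 6 % 2 == 0, yield 6**2 = 36
  v=8: 8 % 2 == 0, yield 8**2 = 64
Therefore out = [0, 4, 16, 36, 64].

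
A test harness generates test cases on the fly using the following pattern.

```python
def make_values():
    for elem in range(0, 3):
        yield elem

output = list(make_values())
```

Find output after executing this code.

Step 1: The generator yields each value from range(0, 3).
Step 2: list() consumes all yields: [0, 1, 2].
Therefore output = [0, 1, 2].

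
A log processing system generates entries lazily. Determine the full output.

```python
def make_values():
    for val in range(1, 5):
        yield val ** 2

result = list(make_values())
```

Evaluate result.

Step 1: For each val in range(1, 5), yield val**2:
  val=1: yield 1**2 = 1
  val=2: yield 2**2 = 4
  val=3: yield 3**2 = 9
  val=4: yield 4**2 = 16
Therefore result = [1, 4, 9, 16].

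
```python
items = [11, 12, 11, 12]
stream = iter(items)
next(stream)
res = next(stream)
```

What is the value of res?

Step 1: Create iterator over [11, 12, 11, 12].
Step 2: next() consumes 11.
Step 3: next() returns 12.
Therefore res = 12.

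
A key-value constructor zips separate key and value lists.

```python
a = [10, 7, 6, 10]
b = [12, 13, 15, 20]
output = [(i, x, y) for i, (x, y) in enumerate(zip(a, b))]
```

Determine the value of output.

Step 1: enumerate(zip(a, b)) gives index with paired elements:
  i=0: (10, 12)
  i=1: (7, 13)
  i=2: (6, 15)
  i=3: (10, 20)
Therefore output = [(0, 10, 12), (1, 7, 13), (2, 6, 15), (3, 10, 20)].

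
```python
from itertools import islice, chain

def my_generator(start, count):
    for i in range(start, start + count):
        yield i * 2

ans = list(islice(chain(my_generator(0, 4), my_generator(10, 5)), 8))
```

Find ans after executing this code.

Step 1: my_generator(0, 4) yields [0, 2, 4, 6].
Step 2: my_generator(10, 5) yields [20, 22, 24, 26, 28].
Step 3: chain concatenates: [0, 2, 4, 6, 20, 22, 24, 26, 28].
Step 4: islice takes first 8: [0, 2, 4, 6, 20, 22, 24, 26].
Therefore ans = [0, 2, 4, 6, 20, 22, 24, 26].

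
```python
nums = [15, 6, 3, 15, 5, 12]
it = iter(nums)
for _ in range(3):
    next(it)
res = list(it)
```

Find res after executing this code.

Step 1: Create iterator over [15, 6, 3, 15, 5, 12].
Step 2: Advance 3 positions (consuming [15, 6, 3]).
Step 3: list() collects remaining elements: [15, 5, 12].
Therefore res = [15, 5, 12].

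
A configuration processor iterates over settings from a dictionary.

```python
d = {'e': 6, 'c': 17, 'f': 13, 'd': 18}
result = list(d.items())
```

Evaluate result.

Step 1: d.items() returns (key, value) pairs in insertion order.
Therefore result = [('e', 6), ('c', 17), ('f', 13), ('d', 18)].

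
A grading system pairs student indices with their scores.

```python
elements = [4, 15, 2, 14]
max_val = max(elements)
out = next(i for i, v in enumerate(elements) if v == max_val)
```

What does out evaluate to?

Step 1: max([4, 15, 2, 14]) = 15.
Step 2: Find first index where value == 15:
  Index 0: 4 != 15
  Index 1: 15 == 15, found!
Therefore out = 1.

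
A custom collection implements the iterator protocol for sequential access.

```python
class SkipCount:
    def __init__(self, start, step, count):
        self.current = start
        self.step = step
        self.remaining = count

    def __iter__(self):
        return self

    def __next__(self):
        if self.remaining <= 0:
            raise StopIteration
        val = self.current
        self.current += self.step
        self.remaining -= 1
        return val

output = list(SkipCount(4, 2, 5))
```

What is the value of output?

Step 1: SkipCount starts at 4, increments by 2, for 5 steps:
  Yield 4, then current += 2
  Yield 6, then current += 2
  Yield 8, then current += 2
  Yield 10, then current += 2
  Yield 12, then current += 2
Therefore output = [4, 6, 8, 10, 12].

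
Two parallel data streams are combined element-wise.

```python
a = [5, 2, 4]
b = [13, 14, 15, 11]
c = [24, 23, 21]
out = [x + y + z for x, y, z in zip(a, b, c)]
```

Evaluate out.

Step 1: zip three lists (truncates to shortest, len=3):
  5 + 13 + 24 = 42
  2 + 14 + 23 = 39
  4 + 15 + 21 = 40
Therefore out = [42, 39, 40].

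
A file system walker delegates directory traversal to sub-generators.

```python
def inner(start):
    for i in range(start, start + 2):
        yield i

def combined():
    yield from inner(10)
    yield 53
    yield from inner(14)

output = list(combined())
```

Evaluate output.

Step 1: combined() delegates to inner(10):
  yield 10
  yield 11
Step 2: yield 53
Step 3: Delegates to inner(14):
  yield 14
  yield 15
Therefore output = [10, 11, 53, 14, 15].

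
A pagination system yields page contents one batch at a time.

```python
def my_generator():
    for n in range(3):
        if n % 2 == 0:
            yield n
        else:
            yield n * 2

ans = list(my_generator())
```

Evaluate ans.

Step 1: For each n in range(3), yield n if even, else n*2:
  n=0 (even): yield 0
  n=1 (odd): yield 1*2 = 2
  n=2 (even): yield 2
Therefore ans = [0, 2, 2].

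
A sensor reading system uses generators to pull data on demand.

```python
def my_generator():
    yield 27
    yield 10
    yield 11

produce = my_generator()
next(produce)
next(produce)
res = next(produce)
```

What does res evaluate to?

Step 1: my_generator() creates a generator.
Step 2: next(produce) yields 27 (consumed and discarded).
Step 3: next(produce) yields 10 (consumed and discarded).
Step 4: next(produce) yields 11, assigned to res.
Therefore res = 11.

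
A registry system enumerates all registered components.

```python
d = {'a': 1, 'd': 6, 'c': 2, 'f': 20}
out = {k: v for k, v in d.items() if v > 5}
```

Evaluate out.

Step 1: Filter items where value > 5:
  'a': 1 <= 5: removed
  'd': 6 > 5: kept
  'c': 2 <= 5: removed
  'f': 20 > 5: kept
Therefore out = {'d': 6, 'f': 20}.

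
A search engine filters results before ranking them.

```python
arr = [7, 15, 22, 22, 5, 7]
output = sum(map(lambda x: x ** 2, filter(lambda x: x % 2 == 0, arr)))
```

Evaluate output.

Step 1: Filter even numbers from [7, 15, 22, 22, 5, 7]: [22, 22]
Step 2: Square each: [484, 484]
Step 3: Sum = 968.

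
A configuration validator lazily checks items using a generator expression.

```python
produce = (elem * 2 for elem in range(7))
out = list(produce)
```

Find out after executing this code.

Step 1: For each elem in range(7), compute elem*2:
  elem=0: 0*2 = 0
  elem=1: 1*2 = 2
  elem=2: 2*2 = 4
  elem=3: 3*2 = 6
  elem=4: 4*2 = 8
  elem=5: 5*2 = 10
  elem=6: 6*2 = 12
Therefore out = [0, 2, 4, 6, 8, 10, 12].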